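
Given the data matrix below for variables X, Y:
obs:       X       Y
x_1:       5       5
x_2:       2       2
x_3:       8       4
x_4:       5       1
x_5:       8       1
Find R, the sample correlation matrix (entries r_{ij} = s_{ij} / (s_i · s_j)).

Step 1 — column means:
  mean(X) = (5 + 2 + 8 + 5 + 8) / 5 = 28/5 = 5.6
  mean(Y) = (5 + 2 + 4 + 1 + 1) / 5 = 13/5 = 2.6

Step 2 — sample variances and covariances s[i,j] = (1/(n-1)) · Σ_k (x_{k,i} - mean_i) · (x_{k,j} - mean_j), with n-1 = 4:
  s[X,X] = ((-0.6)·(-0.6) + (-3.6)·(-3.6) + (2.4)·(2.4) + (-0.6)·(-0.6) + (2.4)·(2.4)) / 4 = 25.2/4 = 6.3
  s[X,Y] = ((-0.6)·(2.4) + (-3.6)·(-0.6) + (2.4)·(1.4) + (-0.6)·(-1.6) + (2.4)·(-1.6)) / 4 = 1.2/4 = 0.3
  s[Y,Y] = ((2.4)·(2.4) + (-0.6)·(-0.6) + (1.4)·(1.4) + (-1.6)·(-1.6) + (-1.6)·(-1.6)) / 4 = 13.2/4 = 3.3
  Sample standard deviations s_i = √(s[i,i]):
  s(X) = √(6.3) = 2.51
  s(Y) = √(3.3) = 1.8166

Step 3 — r_{ij} = s_{ij} / (s_i · s_j):
  r[X,X] = 1 (diagonal).
  r[X,Y] = 0.3 / (2.51 · 1.8166) = 0.3 / 4.5596 = 0.0658
  r[Y,Y] = 1 (diagonal).

R is symmetric with unit diagonal. Assembling:

R = [[1, 0.0658],
 [0.0658, 1]]


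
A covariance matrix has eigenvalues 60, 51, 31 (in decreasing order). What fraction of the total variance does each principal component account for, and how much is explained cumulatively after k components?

Step 1 — total variance = trace(Sigma) = Σ λ_i = 60 + 51 + 31 = 142.

Step 2 — fraction explained by component i = λ_i / Σ λ:
  PC1: 60/142 = 0.4225
  PC2: 51/142 = 0.3592
  PC3: 31/142 = 0.2183

Step 3 — cumulative fraction after k components = (λ_1 + ... + λ_k) / Σ λ:
  k = 1: 60/142 = 0.4225
  k = 2: (60 + 51)/142 = 111/142 = 0.7817
  k = 3: (60 + 51 + 31)/142 = 142/142 = 1

Summary (fraction, with percent):

explained: PC1 0.4225 (42.25%), PC2 0.3592 (35.92%), PC3 0.2183 (21.83%);  cumulative: 0.4225, 0.7817, 1


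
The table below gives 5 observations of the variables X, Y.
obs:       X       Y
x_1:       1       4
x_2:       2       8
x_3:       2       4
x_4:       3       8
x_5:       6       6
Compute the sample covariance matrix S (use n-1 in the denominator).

Step 1 — column means:
  mean(X) = (1 + 2 + 2 + 3 + 6) / 5 = 14/5 = 2.8
  mean(Y) = (4 + 8 + 4 + 8 + 6) / 5 = 30/5 = 6

Step 2 — sample covariance S[i,j] = (1/(n-1)) · Σ_k (x_{k,i} - mean_i) · (x_{k,j} - mean_j), with n-1 = 4.
  S[X,X] = ((-1.8)·(-1.8) + (-0.8)·(-0.8) + (-0.8)·(-0.8) + (0.2)·(0.2) + (3.2)·(3.2)) / 4 = 14.8/4 = 3.7
  S[X,Y] = ((-1.8)·(-2) + (-0.8)·(2) + (-0.8)·(-2) + (0.2)·(2) + (3.2)·(0)) / 4 = 4/4 = 1
  S[Y,Y] = ((-2)·(-2) + (2)·(2) + (-2)·(-2) + (2)·(2) + (0)·(0)) / 4 = 16/4 = 4

S is symmetric (S[j,i] = S[i,j]). Assembling:

S = [[3.7, 1],
 [1, 4]]


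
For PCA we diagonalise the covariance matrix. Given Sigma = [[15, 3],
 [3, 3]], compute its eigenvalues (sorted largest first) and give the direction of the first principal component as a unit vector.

Step 1 — characteristic polynomial of 2×2 Sigma:
  det(Sigma - λI) = λ² - trace · λ + det = 0.
  trace = 15 + 3 = 18, det = 15·3 - (3)² = 36.
Step 2 — discriminant:
  Δ = trace² - 4·det = 324 - 144 = 180.
Step 3 — eigenvalues:
  λ = (trace ± √Δ)/2 = (18 ± 13.4164)/2,
  λ_1 = 15.7082,  λ_2 = 2.2918.

Step 4 — unit eigenvector for λ_1: solve (Sigma - λ_1 I)v = 0. First row:
  (15 - 15.7082)·v_x + (3)·v_y = 0, i.e. (-0.7082)·v_x + (3)·v_y = 0,
  so v ∝ (b, λ_1 - a) = (3, 0.7082) = u.
  ||u|| = √((3)² + (0.7082)²) = √(9.5016) ≈ 3.0825,
  v_1 = u/||u|| ≈ (0.9732, 0.2298) (||v_1|| = 1).

λ_1 = 15.7082,  λ_2 = 2.2918;  v_1 ≈ (0.9732, 0.2298)


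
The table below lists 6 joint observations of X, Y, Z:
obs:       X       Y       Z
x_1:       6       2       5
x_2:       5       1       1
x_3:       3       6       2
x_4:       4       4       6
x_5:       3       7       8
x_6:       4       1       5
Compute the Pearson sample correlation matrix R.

Step 1 — column means:
  mean(X) = (6 + 5 + 3 + 4 + 3 + 4) / 6 = 25/6 = 4.1667
  mean(Y) = (2 + 1 + 6 + 4 + 7 + 1) / 6 = 21/6 = 3.5
  mean(Z) = (5 + 1 + 2 + 6 + 8 + 5) / 6 = 27/6 = 4.5

Step 2 — sample variances and covariances s[i,j] = (1/(n-1)) · Σ_k (x_{k,i} - mean_i) · (x_{k,j} - mean_j), with n-1 = 5:
  s[X,X] = ((1.8333)·(1.8333) + (0.8333)·(0.8333) + (-1.1667)·(-1.1667) + (-0.1667)·(-0.1667) + (-1.1667)·(-1.1667) + (-0.1667)·(-0.1667)) / 5 = 6.8333/5 = 1.3667
  s[X,Y] = ((1.8333)·(-1.5) + (0.8333)·(-2.5) + (-1.1667)·(2.5) + (-0.1667)·(0.5) + (-1.1667)·(3.5) + (-0.1667)·(-2.5)) / 5 = -11.5/5 = -2.3
  s[X,Z] = ((1.8333)·(0.5) + (0.8333)·(-3.5) + (-1.1667)·(-2.5) + (-0.1667)·(1.5) + (-1.1667)·(3.5) + (-0.1667)·(0.5)) / 5 = -3.5/5 = -0.7
  s[Y,Y] = ((-1.5)·(-1.5) + (-2.5)·(-2.5) + (2.5)·(2.5) + (0.5)·(0.5) + (3.5)·(3.5) + (-2.5)·(-2.5)) / 5 = 33.5/5 = 6.7
  s[Y,Z] = ((-1.5)·(0.5) + (-2.5)·(-3.5) + (2.5)·(-2.5) + (0.5)·(1.5) + (3.5)·(3.5) + (-2.5)·(0.5)) / 5 = 13.5/5 = 2.7
  s[Z,Z] = ((0.5)·(0.5) + (-3.5)·(-3.5) + (-2.5)·(-2.5) + (1.5)·(1.5) + (3.5)·(3.5) + (0.5)·(0.5)) / 5 = 33.5/5 = 6.7
  Sample standard deviations s_i = √(s[i,i]):
  s(X) = √(1.3667) = 1.169
  s(Y) = √(6.7) = 2.5884
  s(Z) = √(6.7) = 2.5884

Step 3 — r_{ij} = s_{ij} / (s_i · s_j):
  r[X,X] = 1 (diagonal).
  r[X,Y] = -2.3 / (1.169 · 2.5884) = -2.3 / 3.026 = -0.7601
  r[X,Z] = -0.7 / (1.169 · 2.5884) = -0.7 / 3.026 = -0.2313
  r[Y,Y] = 1 (diagonal).
  r[Y,Z] = 2.7 / (2.5884 · 2.5884) = 2.7 / 6.7 = 0.403
  r[Z,Z] = 1 (diagonal).

R is symmetric with unit diagonal. Assembling:

R = [[1, -0.7601, -0.2313],
 [-0.7601, 1, 0.403],
 [-0.2313, 0.403, 1]]


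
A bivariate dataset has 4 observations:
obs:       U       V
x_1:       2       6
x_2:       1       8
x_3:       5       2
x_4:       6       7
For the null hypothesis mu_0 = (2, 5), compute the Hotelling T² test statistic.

Step 1 — sample mean vector:
  mean(U) = (2 + 1 + 5 + 6) / 4 = 14/4 = 3.5
  mean(V) = (6 + 8 + 2 + 7) / 4 = 23/4 = 5.75
  x̄ = (3.5, 5.75),  deviation x̄ - mu_0 = (3.5, 5.75) - (2, 5) = (1.5, 0.75).

Step 2 — sample covariance matrix, S[i,j] = (1/(n-1)) · Σ_k (x_{k,i} - mean_i) · (x_{k,j} - mean_j), divisor n-1 = 3:
  S[U,U] = ((-1.5)·(-1.5) + (-2.5)·(-2.5) + (1.5)·(1.5) + (2.5)·(2.5)) / 3 = 17/3 = 5.6667
  S[U,V] = ((-1.5)·(0.25) + (-2.5)·(2.25) + (1.5)·(-3.75) + (2.5)·(1.25)) / 3 = -8.5/3 = -2.8333
  S[V,V] = ((0.25)·(0.25) + (2.25)·(2.25) + (-3.75)·(-3.75) + (1.25)·(1.25)) / 3 = 20.75/3 = 6.9167
  S = [[5.6667, -2.8333],
 [-2.8333, 6.9167]].

Step 3 — invert S. det(S) = 5.6667·6.9167 - (-2.8333)² = 31.1667.
  S^{-1} = (1/det) · [[d, -b], [-b, a]] = [[0.2219, 0.0909],
 [0.0909, 0.1818]].

Step 4 — quadratic form (x̄ - mu_0)^T · S^{-1} · (x̄ - mu_0):
  S^{-1} · (x̄ - mu_0) = (0.4011, 0.2727),
  (x̄ - mu_0)^T · [...] = (1.5)·(0.4011) + (0.75)·(0.2727) = 0.8061.

Step 5 — scale by n: T² = 4 · 0.8061 = 3.2246.

T² ≈ 3.2246


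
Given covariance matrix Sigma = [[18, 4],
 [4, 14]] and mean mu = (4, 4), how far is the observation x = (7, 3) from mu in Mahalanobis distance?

Step 1 — centre the observation: (x - mu) = (3, -1).

Step 2 — invert Sigma. det(Sigma) = 18·14 - (4)² = 236.
  Sigma^{-1} = (1/det) · [[d, -b], [-b, a]] = [[0.0593, -0.0169],
 [-0.0169, 0.0763]].

Step 3 — form the quadratic (x - mu)^T · Sigma^{-1} · (x - mu):
  Sigma^{-1} · (x - mu) = (0.1949, -0.1271).
  (x - mu)^T · [Sigma^{-1} · (x - mu)] = (3)·(0.1949) + (-1)·(-0.1271) = 0.7119.

Step 4 — take square root: d = √(0.7119) ≈ 0.8437.

d(x, mu) = √(0.7119) ≈ 0.8437


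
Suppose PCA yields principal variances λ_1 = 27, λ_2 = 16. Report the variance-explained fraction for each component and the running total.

Step 1 — total variance = trace(Sigma) = Σ λ_i = 27 + 16 = 43.

Step 2 — fraction explained by component i = λ_i / Σ λ:
  PC1: 27/43 = 0.6279
  PC2: 16/43 = 0.3721

Step 3 — cumulative fraction after k components = (λ_1 + ... + λ_k) / Σ λ:
  k = 1: 27/43 = 0.6279
  k = 2: (27 + 16)/43 = 43/43 = 1

Summary (fraction, with percent):

explained: PC1 0.6279 (62.79%), PC2 0.3721 (37.21%);  cumulative: 0.6279, 1


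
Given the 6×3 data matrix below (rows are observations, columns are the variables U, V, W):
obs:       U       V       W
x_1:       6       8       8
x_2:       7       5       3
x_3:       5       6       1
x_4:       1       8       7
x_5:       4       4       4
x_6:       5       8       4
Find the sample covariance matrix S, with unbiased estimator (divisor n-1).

Step 1 — column means:
  mean(U) = (6 + 7 + 5 + 1 + 4 + 5) / 6 = 28/6 = 4.6667
  mean(V) = (8 + 5 + 6 + 8 + 4 + 8) / 6 = 39/6 = 6.5
  mean(W) = (8 + 3 + 1 + 7 + 4 + 4) / 6 = 27/6 = 4.5

Step 2 — sample covariance S[i,j] = (1/(n-1)) · Σ_k (x_{k,i} - mean_i) · (x_{k,j} - mean_j), with n-1 = 5.
  S[U,U] = ((1.3333)·(1.3333) + (2.3333)·(2.3333) + (0.3333)·(0.3333) + (-3.6667)·(-3.6667) + (-0.6667)·(-0.6667) + (0.3333)·(0.3333)) / 5 = 21.3333/5 = 4.2667
  S[U,V] = ((1.3333)·(1.5) + (2.3333)·(-1.5) + (0.3333)·(-0.5) + (-3.6667)·(1.5) + (-0.6667)·(-2.5) + (0.3333)·(1.5)) / 5 = -5/5 = -1
  S[U,W] = ((1.3333)·(3.5) + (2.3333)·(-1.5) + (0.3333)·(-3.5) + (-3.6667)·(2.5) + (-0.6667)·(-0.5) + (0.3333)·(-0.5)) / 5 = -9/5 = -1.8
  S[V,V] = ((1.5)·(1.5) + (-1.5)·(-1.5) + (-0.5)·(-0.5) + (1.5)·(1.5) + (-2.5)·(-2.5) + (1.5)·(1.5)) / 5 = 15.5/5 = 3.1
  S[V,W] = ((1.5)·(3.5) + (-1.5)·(-1.5) + (-0.5)·(-3.5) + (1.5)·(2.5) + (-2.5)·(-0.5) + (1.5)·(-0.5)) / 5 = 13.5/5 = 2.7
  S[W,W] = ((3.5)·(3.5) + (-1.5)·(-1.5) + (-3.5)·(-3.5) + (2.5)·(2.5) + (-0.5)·(-0.5) + (-0.5)·(-0.5)) / 5 = 33.5/5 = 6.7

S is symmetric (S[j,i] = S[i,j]). Assembling:

S = [[4.2667, -1, -1.8],
 [-1, 3.1, 2.7],
 [-1.8, 2.7, 6.7]]


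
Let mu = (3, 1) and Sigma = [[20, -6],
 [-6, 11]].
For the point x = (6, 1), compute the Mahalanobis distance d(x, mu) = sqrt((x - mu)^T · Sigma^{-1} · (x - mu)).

Step 1 — centre the observation: (x - mu) = (3, 0).

Step 2 — invert Sigma. det(Sigma) = 20·11 - (-6)² = 184.
  Sigma^{-1} = (1/det) · [[d, -b], [-b, a]] = [[0.0598, 0.0326],
 [0.0326, 0.1087]].

Step 3 — form the quadratic (x - mu)^T · Sigma^{-1} · (x - mu):
  Sigma^{-1} · (x - mu) = (0.1793, 0.0978).
  (x - mu)^T · [Sigma^{-1} · (x - mu)] = (3)·(0.1793) + (0)·(0.0978) = 0.538.

Step 4 — take square root: d = √(0.538) ≈ 0.7335.

d(x, mu) = √(0.538) ≈ 0.7335


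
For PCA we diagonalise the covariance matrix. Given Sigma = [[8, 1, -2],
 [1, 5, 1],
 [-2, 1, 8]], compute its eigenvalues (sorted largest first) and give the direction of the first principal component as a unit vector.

Step 1 — characteristic polynomial p(λ) = det(λI - Sigma) = λ³ - tr·λ² + c_1·λ - det, where tr = trace, c_1 = sum of the principal 2×2 minors, det = det(Sigma):
  tr = 8 + 5 + 8 = 21,
  c_1 = (8·5 - (1)²) + (8·8 - (-2)²) + (5·8 - (1)²) = 39 + 60 + 39 = 138,
  det = 8·(5·8 - (1)²) - (1)·((1)·8 - (1)·(-2)) + (-2)·((1)·(1) - 5·(-2)) = 8·(39) - (1)·(10) + (-2)·(11) = 280.
  So p(λ) = λ³ - 21λ² + 138λ - 280.
Step 2 — look for an integer root (rational root theorem: any rational root is an integer divisor of 280). Testing λ = 4:
  p(4) = 64 - 336 + 552 - 280 = 0  ✓
  Dividing out (λ - 4): p(λ) = (λ - 4)(λ² - 17λ + 70).
Step 3 — remaining eigenvalues from the quadratic λ² - 17λ + 70 = 0:
  Δ = 17² - 4·70 = 289 - 280 = 9,  λ = (17 ± √9)/2 = (17 ± 3)/2 = 10 or 7.
  Sorted: λ_1 = 10,  λ_2 = 7,  λ_3 = 4  (check: sum = 21 = tr ✓).

Step 4 — unit eigenvector for λ_1 = 10: v spans the null space of (Sigma - λ_1 I), whose rows are
  r_1 = (-2, 1, -2),  r_2 = (1, -5, 1),  r_3 = (-2, 1, -2).
  v is orthogonal to every row, so take v ∝ r_1 × r_2 = ((1)·(1) - (-2)·(-5), (-2)·(1) - (-2)·(1), (-2)·(-5) - (1)·(1)) = (-9, 0, 9).
  Rescale (divide by 9; multiply by -1 so the first nonzero entry is positive): u = (1, 0, -1).
  ||u|| = √((1)² + (0)² + (-1)²) = √(2) ≈ 1.4142,  v_1 = u/||u|| ≈ (0.7071, 0, -0.7071) (||v_1|| = 1).

λ_1 = 10,  λ_2 = 7,  λ_3 = 4;  v_1 ≈ (0.7071, 0, -0.7071)


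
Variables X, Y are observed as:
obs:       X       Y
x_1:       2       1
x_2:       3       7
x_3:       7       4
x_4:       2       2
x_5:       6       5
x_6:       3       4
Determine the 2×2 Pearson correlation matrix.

Step 1 — column means:
  mean(X) = (2 + 3 + 7 + 2 + 6 + 3) / 6 = 23/6 = 3.8333
  mean(Y) = (1 + 7 + 4 + 2 + 5 + 4) / 6 = 23/6 = 3.8333

Step 2 — sample variances and covariances s[i,j] = (1/(n-1)) · Σ_k (x_{k,i} - mean_i) · (x_{k,j} - mean_j), with n-1 = 5:
  s[X,X] = ((-1.8333)·(-1.8333) + (-0.8333)·(-0.8333) + (3.1667)·(3.1667) + (-1.8333)·(-1.8333) + (2.1667)·(2.1667) + (-0.8333)·(-0.8333)) / 5 = 22.8333/5 = 4.5667
  s[X,Y] = ((-1.8333)·(-2.8333) + (-0.8333)·(3.1667) + (3.1667)·(0.1667) + (-1.8333)·(-1.8333) + (2.1667)·(1.1667) + (-0.8333)·(0.1667)) / 5 = 8.8333/5 = 1.7667
  s[Y,Y] = ((-2.8333)·(-2.8333) + (3.1667)·(3.1667) + (0.1667)·(0.1667) + (-1.8333)·(-1.8333) + (1.1667)·(1.1667) + (0.1667)·(0.1667)) / 5 = 22.8333/5 = 4.5667
  Sample standard deviations s_i = √(s[i,i]):
  s(X) = √(4.5667) = 2.137
  s(Y) = √(4.5667) = 2.137

Step 3 — r_{ij} = s_{ij} / (s_i · s_j):
  r[X,X] = 1 (diagonal).
  r[X,Y] = 1.7667 / (2.137 · 2.137) = 1.7667 / 4.5667 = 0.3869
  r[Y,Y] = 1 (diagonal).

R is symmetric with unit diagonal. Assembling:

R = [[1, 0.3869],
 [0.3869, 1]]


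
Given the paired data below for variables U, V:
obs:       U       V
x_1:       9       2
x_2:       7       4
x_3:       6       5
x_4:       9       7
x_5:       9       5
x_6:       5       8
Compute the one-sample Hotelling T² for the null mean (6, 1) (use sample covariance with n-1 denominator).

Step 1 — sample mean vector:
  mean(U) = (9 + 7 + 6 + 9 + 9 + 5) / 6 = 45/6 = 7.5
  mean(V) = (2 + 4 + 5 + 7 + 5 + 8) / 6 = 31/6 = 5.1667
  x̄ = (7.5, 5.1667),  deviation x̄ - mu_0 = (7.5, 5.1667) - (6, 1) = (1.5, 4.1667).

Step 2 — sample covariance matrix, S[i,j] = (1/(n-1)) · Σ_k (x_{k,i} - mean_i) · (x_{k,j} - mean_j), divisor n-1 = 5:
  S[U,U] = ((1.5)·(1.5) + (-0.5)·(-0.5) + (-1.5)·(-1.5) + (1.5)·(1.5) + (1.5)·(1.5) + (-2.5)·(-2.5)) / 5 = 15.5/5 = 3.1
  S[U,V] = ((1.5)·(-3.1667) + (-0.5)·(-1.1667) + (-1.5)·(-0.1667) + (1.5)·(1.8333) + (1.5)·(-0.1667) + (-2.5)·(2.8333)) / 5 = -8.5/5 = -1.7
  S[V,V] = ((-3.1667)·(-3.1667) + (-1.1667)·(-1.1667) + (-0.1667)·(-0.1667) + (1.8333)·(1.8333) + (-0.1667)·(-0.1667) + (2.8333)·(2.8333)) / 5 = 22.8333/5 = 4.5667
  S = [[3.1, -1.7],
 [-1.7, 4.5667]].

Step 3 — invert S. det(S) = 3.1·4.5667 - (-1.7)² = 11.2667.
  S^{-1} = (1/det) · [[d, -b], [-b, a]] = [[0.4053, 0.1509],
 [0.1509, 0.2751]].

Step 4 — quadratic form (x̄ - mu_0)^T · S^{-1} · (x̄ - mu_0):
  S^{-1} · (x̄ - mu_0) = (1.2367, 1.3728),
  (x̄ - mu_0)^T · [...] = (1.5)·(1.2367) + (4.1667)·(1.3728) = 7.575.

Step 5 — scale by n: T² = 6 · 7.575 = 45.4497.

T² ≈ 45.4497


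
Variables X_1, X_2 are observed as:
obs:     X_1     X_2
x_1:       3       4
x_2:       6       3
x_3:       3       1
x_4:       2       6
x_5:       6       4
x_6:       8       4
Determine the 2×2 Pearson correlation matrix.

Step 1 — column means:
  mean(X_1) = (3 + 6 + 3 + 2 + 6 + 8) / 6 = 28/6 = 4.6667
  mean(X_2) = (4 + 3 + 1 + 6 + 4 + 4) / 6 = 22/6 = 3.6667

Step 2 — sample variances and covariances s[i,j] = (1/(n-1)) · Σ_k (x_{k,i} - mean_i) · (x_{k,j} - mean_j), with n-1 = 5:
  s[X_1,X_1] = ((-1.6667)·(-1.6667) + (1.3333)·(1.3333) + (-1.6667)·(-1.6667) + (-2.6667)·(-2.6667) + (1.3333)·(1.3333) + (3.3333)·(3.3333)) / 5 = 27.3333/5 = 5.4667
  s[X_1,X_2] = ((-1.6667)·(0.3333) + (1.3333)·(-0.6667) + (-1.6667)·(-2.6667) + (-2.6667)·(2.3333) + (1.3333)·(0.3333) + (3.3333)·(0.3333)) / 5 = -1.6667/5 = -0.3333
  s[X_2,X_2] = ((0.3333)·(0.3333) + (-0.6667)·(-0.6667) + (-2.6667)·(-2.6667) + (2.3333)·(2.3333) + (0.3333)·(0.3333) + (0.3333)·(0.3333)) / 5 = 13.3333/5 = 2.6667
  Sample standard deviations s_i = √(s[i,i]):
  s(X_1) = √(5.4667) = 2.3381
  s(X_2) = √(2.6667) = 1.633

Step 3 — r_{ij} = s_{ij} / (s_i · s_j):
  r[X_1,X_1] = 1 (diagonal).
  r[X_1,X_2] = -0.3333 / (2.3381 · 1.633) = -0.3333 / 3.8181 = -0.0873
  r[X_2,X_2] = 1 (diagonal).

R is symmetric with unit diagonal. Assembling:

R = [[1, -0.0873],
 [-0.0873, 1]]


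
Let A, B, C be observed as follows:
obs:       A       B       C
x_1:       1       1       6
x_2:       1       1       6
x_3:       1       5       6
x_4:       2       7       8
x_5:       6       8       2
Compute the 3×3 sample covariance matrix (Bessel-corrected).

Step 1 — column means:
  mean(A) = (1 + 1 + 1 + 2 + 6) / 5 = 11/5 = 2.2
  mean(B) = (1 + 1 + 5 + 7 + 8) / 5 = 22/5 = 4.4
  mean(C) = (6 + 6 + 6 + 8 + 2) / 5 = 28/5 = 5.6

Step 2 — sample covariance S[i,j] = (1/(n-1)) · Σ_k (x_{k,i} - mean_i) · (x_{k,j} - mean_j), with n-1 = 4.
  S[A,A] = ((-1.2)·(-1.2) + (-1.2)·(-1.2) + (-1.2)·(-1.2) + (-0.2)·(-0.2) + (3.8)·(3.8)) / 4 = 18.8/4 = 4.7
  S[A,B] = ((-1.2)·(-3.4) + (-1.2)·(-3.4) + (-1.2)·(0.6) + (-0.2)·(2.6) + (3.8)·(3.6)) / 4 = 20.6/4 = 5.15
  S[A,C] = ((-1.2)·(0.4) + (-1.2)·(0.4) + (-1.2)·(0.4) + (-0.2)·(2.4) + (3.8)·(-3.6)) / 4 = -15.6/4 = -3.9
  S[B,B] = ((-3.4)·(-3.4) + (-3.4)·(-3.4) + (0.6)·(0.6) + (2.6)·(2.6) + (3.6)·(3.6)) / 4 = 43.2/4 = 10.8
  S[B,C] = ((-3.4)·(0.4) + (-3.4)·(0.4) + (0.6)·(0.4) + (2.6)·(2.4) + (3.6)·(-3.6)) / 4 = -9.2/4 = -2.3
  S[C,C] = ((0.4)·(0.4) + (0.4)·(0.4) + (0.4)·(0.4) + (2.4)·(2.4) + (-3.6)·(-3.6)) / 4 = 19.2/4 = 4.8

S is symmetric (S[j,i] = S[i,j]). Assembling:

S = [[4.7, 5.15, -3.9],
 [5.15, 10.8, -2.3],
 [-3.9, -2.3, 4.8]]


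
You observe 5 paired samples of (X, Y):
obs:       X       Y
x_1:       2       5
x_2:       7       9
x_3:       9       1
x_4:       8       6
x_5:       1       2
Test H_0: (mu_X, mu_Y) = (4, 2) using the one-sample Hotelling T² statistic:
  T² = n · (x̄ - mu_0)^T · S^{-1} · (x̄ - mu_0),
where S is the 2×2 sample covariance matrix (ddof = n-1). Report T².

Step 1 — sample mean vector:
  mean(X) = (2 + 7 + 9 + 8 + 1) / 5 = 27/5 = 5.4
  mean(Y) = (5 + 9 + 1 + 6 + 2) / 5 = 23/5 = 4.6
  x̄ = (5.4, 4.6),  deviation x̄ - mu_0 = (5.4, 4.6) - (4, 2) = (1.4, 2.6).

Step 2 — sample covariance matrix, S[i,j] = (1/(n-1)) · Σ_k (x_{k,i} - mean_i) · (x_{k,j} - mean_j), divisor n-1 = 4:
  S[X,X] = ((-3.4)·(-3.4) + (1.6)·(1.6) + (3.6)·(3.6) + (2.6)·(2.6) + (-4.4)·(-4.4)) / 4 = 53.2/4 = 13.3
  S[X,Y] = ((-3.4)·(0.4) + (1.6)·(4.4) + (3.6)·(-3.6) + (2.6)·(1.4) + (-4.4)·(-2.6)) / 4 = 7.8/4 = 1.95
  S[Y,Y] = ((0.4)·(0.4) + (4.4)·(4.4) + (-3.6)·(-3.6) + (1.4)·(1.4) + (-2.6)·(-2.6)) / 4 = 41.2/4 = 10.3
  S = [[13.3, 1.95],
 [1.95, 10.3]].

Step 3 — invert S. det(S) = 13.3·10.3 - (1.95)² = 133.1875.
  S^{-1} = (1/det) · [[d, -b], [-b, a]] = [[0.0773, -0.0146],
 [-0.0146, 0.0999]].

Step 4 — quadratic form (x̄ - mu_0)^T · S^{-1} · (x̄ - mu_0):
  S^{-1} · (x̄ - mu_0) = (0.0702, 0.2391),
  (x̄ - mu_0)^T · [...] = (1.4)·(0.0702) + (2.6)·(0.2391) = 0.72.

Step 5 — scale by n: T² = 5 · 0.72 = 3.6002.

T² ≈ 3.6002


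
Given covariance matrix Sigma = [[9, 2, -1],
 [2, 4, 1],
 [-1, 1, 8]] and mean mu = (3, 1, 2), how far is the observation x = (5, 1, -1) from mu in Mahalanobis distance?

Step 1 — centre the observation: (x - mu) = (2, 0, -3).

Step 2 — invert Sigma (cofactor / det for 3×3, or solve directly):
  Sigma^{-1} = [[0.1297, -0.0711, 0.0251],
 [-0.0711, 0.2971, -0.046],
 [0.0251, -0.046, 0.1339]].

Step 3 — form the quadratic (x - mu)^T · Sigma^{-1} · (x - mu):
  Sigma^{-1} · (x - mu) = (0.1841, -0.0042, -0.3515).
  (x - mu)^T · [Sigma^{-1} · (x - mu)] = (2)·(0.1841) + (0)·(-0.0042) + (-3)·(-0.3515) = 1.4226.

Step 4 — take square root: d = √(1.4226) ≈ 1.1927.

d(x, mu) = √(1.4226) ≈ 1.1927


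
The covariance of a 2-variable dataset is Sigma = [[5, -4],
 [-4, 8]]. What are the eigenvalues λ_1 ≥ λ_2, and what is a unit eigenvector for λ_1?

Step 1 — characteristic polynomial of 2×2 Sigma:
  det(Sigma - λI) = λ² - trace · λ + det = 0.
  trace = 5 + 8 = 13, det = 5·8 - (-4)² = 24.
Step 2 — discriminant:
  Δ = trace² - 4·det = 169 - 96 = 73.
Step 3 — eigenvalues:
  λ = (trace ± √Δ)/2 = (13 ± 8.544)/2,
  λ_1 = 10.772,  λ_2 = 2.228.

Step 4 — unit eigenvector for λ_1: solve (Sigma - λ_1 I)v = 0. First row:
  (5 - 10.772)·v_x + (-4)·v_y = 0, i.e. (-5.772)·v_x + (-4)·v_y = 0,
  so v ∝ (b, λ_1 - a) = (-4, 5.772); multiply by -1 so the first entry is positive: u = (4, -5.772).
  ||u|| = √((4)² + (-5.772)²) = √(49.316) ≈ 7.0225,
  v_1 = u/||u|| ≈ (0.5696, -0.8219) (||v_1|| = 1).

λ_1 = 10.772,  λ_2 = 2.228;  v_1 ≈ (0.5696, -0.8219)


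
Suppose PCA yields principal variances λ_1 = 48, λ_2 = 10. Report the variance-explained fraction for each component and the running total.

Step 1 — total variance = trace(Sigma) = Σ λ_i = 48 + 10 = 58.

Step 2 — fraction explained by component i = λ_i / Σ λ:
  PC1: 48/58 = 0.8276
  PC2: 10/58 = 0.1724

Step 3 — cumulative fraction after k components = (λ_1 + ... + λ_k) / Σ λ:
  k = 1: 48/58 = 0.8276
  k = 2: (48 + 10)/58 = 58/58 = 1

Summary (fraction, with percent):

explained: PC1 0.8276 (82.76%), PC2 0.1724 (17.24%);  cumulative: 0.8276, 1


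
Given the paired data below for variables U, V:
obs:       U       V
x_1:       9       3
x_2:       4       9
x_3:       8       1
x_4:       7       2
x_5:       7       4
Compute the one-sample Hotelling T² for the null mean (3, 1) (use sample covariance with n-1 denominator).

Step 1 — sample mean vector:
  mean(U) = (9 + 4 + 8 + 7 + 7) / 5 = 35/5 = 7
  mean(V) = (3 + 9 + 1 + 2 + 4) / 5 = 19/5 = 3.8
  x̄ = (7, 3.8),  deviation x̄ - mu_0 = (7, 3.8) - (3, 1) = (4, 2.8).

Step 2 — sample covariance matrix, S[i,j] = (1/(n-1)) · Σ_k (x_{k,i} - mean_i) · (x_{k,j} - mean_j), divisor n-1 = 4:
  S[U,U] = ((2)·(2) + (-3)·(-3) + (1)·(1) + (0)·(0) + (0)·(0)) / 4 = 14/4 = 3.5
  S[U,V] = ((2)·(-0.8) + (-3)·(5.2) + (1)·(-2.8) + (0)·(-1.8) + (0)·(0.2)) / 4 = -20/4 = -5
  S[V,V] = ((-0.8)·(-0.8) + (5.2)·(5.2) + (-2.8)·(-2.8) + (-1.8)·(-1.8) + (0.2)·(0.2)) / 4 = 38.8/4 = 9.7
  S = [[3.5, -5],
 [-5, 9.7]].

Step 3 — invert S. det(S) = 3.5·9.7 - (-5)² = 8.95.
  S^{-1} = (1/det) · [[d, -b], [-b, a]] = [[1.0838, 0.5587],
 [0.5587, 0.3911]].

Step 4 — quadratic form (x̄ - mu_0)^T · S^{-1} · (x̄ - mu_0):
  S^{-1} · (x̄ - mu_0) = (5.8994, 3.3296),
  (x̄ - mu_0)^T · [...] = (4)·(5.8994) + (2.8)·(3.3296) = 32.9207.

Step 5 — scale by n: T² = 5 · 32.9207 = 164.6034.

T² ≈ 164.6034


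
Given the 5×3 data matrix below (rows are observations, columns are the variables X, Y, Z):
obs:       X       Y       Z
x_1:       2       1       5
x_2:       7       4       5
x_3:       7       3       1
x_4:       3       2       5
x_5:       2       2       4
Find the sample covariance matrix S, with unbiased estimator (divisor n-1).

Step 1 — column means:
  mean(X) = (2 + 7 + 7 + 3 + 2) / 5 = 21/5 = 4.2
  mean(Y) = (1 + 4 + 3 + 2 + 2) / 5 = 12/5 = 2.4
  mean(Z) = (5 + 5 + 1 + 5 + 4) / 5 = 20/5 = 4

Step 2 — sample covariance S[i,j] = (1/(n-1)) · Σ_k (x_{k,i} - mean_i) · (x_{k,j} - mean_j), with n-1 = 4.
  S[X,X] = ((-2.2)·(-2.2) + (2.8)·(2.8) + (2.8)·(2.8) + (-1.2)·(-1.2) + (-2.2)·(-2.2)) / 4 = 26.8/4 = 6.7
  S[X,Y] = ((-2.2)·(-1.4) + (2.8)·(1.6) + (2.8)·(0.6) + (-1.2)·(-0.4) + (-2.2)·(-0.4)) / 4 = 10.6/4 = 2.65
  S[X,Z] = ((-2.2)·(1) + (2.8)·(1) + (2.8)·(-3) + (-1.2)·(1) + (-2.2)·(0)) / 4 = -9/4 = -2.25
  S[Y,Y] = ((-1.4)·(-1.4) + (1.6)·(1.6) + (0.6)·(0.6) + (-0.4)·(-0.4) + (-0.4)·(-0.4)) / 4 = 5.2/4 = 1.3
  S[Y,Z] = ((-1.4)·(1) + (1.6)·(1) + (0.6)·(-3) + (-0.4)·(1) + (-0.4)·(0)) / 4 = -2/4 = -0.5
  S[Z,Z] = ((1)·(1) + (1)·(1) + (-3)·(-3) + (1)·(1) + (0)·(0)) / 4 = 12/4 = 3

S is symmetric (S[j,i] = S[i,j]). Assembling:

S = [[6.7, 2.65, -2.25],
 [2.65, 1.3, -0.5],
 [-2.25, -0.5, 3]]


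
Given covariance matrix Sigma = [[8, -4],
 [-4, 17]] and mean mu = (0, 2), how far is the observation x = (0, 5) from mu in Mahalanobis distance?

Step 1 — centre the observation: (x - mu) = (0, 3).

Step 2 — invert Sigma. det(Sigma) = 8·17 - (-4)² = 120.
  Sigma^{-1} = (1/det) · [[d, -b], [-b, a]] = [[0.1417, 0.0333],
 [0.0333, 0.0667]].

Step 3 — form the quadratic (x - mu)^T · Sigma^{-1} · (x - mu):
  Sigma^{-1} · (x - mu) = (0.1, 0.2).
  (x - mu)^T · [Sigma^{-1} · (x - mu)] = (0)·(0.1) + (3)·(0.2) = 0.6.

Step 4 — take square root: d = √(0.6) ≈ 0.7746.

d(x, mu) = √(0.6) ≈ 0.7746


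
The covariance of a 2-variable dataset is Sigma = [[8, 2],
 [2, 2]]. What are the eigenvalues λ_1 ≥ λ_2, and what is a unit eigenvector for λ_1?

Step 1 — characteristic polynomial of 2×2 Sigma:
  det(Sigma - λI) = λ² - trace · λ + det = 0.
  trace = 8 + 2 = 10, det = 8·2 - (2)² = 12.
Step 2 — discriminant:
  Δ = trace² - 4·det = 100 - 48 = 52.
Step 3 — eigenvalues:
  λ = (trace ± √Δ)/2 = (10 ± 7.2111)/2,
  λ_1 = 8.6056,  λ_2 = 1.3944.

Step 4 — unit eigenvector for λ_1: solve (Sigma - λ_1 I)v = 0. First row:
  (8 - 8.6056)·v_x + (2)·v_y = 0, i.e. (-0.6056)·v_x + (2)·v_y = 0,
  so v ∝ (b, λ_1 - a) = (2, 0.6056) = u.
  ||u|| = √((2)² + (0.6056)²) = √(4.3667) ≈ 2.0897,
  v_1 = u/||u|| ≈ (0.9571, 0.2898) (||v_1|| = 1).

λ_1 = 8.6056,  λ_2 = 1.3944;  v_1 ≈ (0.9571, 0.2898)


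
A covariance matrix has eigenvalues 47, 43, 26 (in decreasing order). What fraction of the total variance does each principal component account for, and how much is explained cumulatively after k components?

Step 1 — total variance = trace(Sigma) = Σ λ_i = 47 + 43 + 26 = 116.

Step 2 — fraction explained by component i = λ_i / Σ λ:
  PC1: 47/116 = 0.4052
  PC2: 43/116 = 0.3707
  PC3: 26/116 = 0.2241

Step 3 — cumulative fraction after k components = (λ_1 + ... + λ_k) / Σ λ:
  k = 1: 47/116 = 0.4052
  k = 2: (47 + 43)/116 = 90/116 = 0.7759
  k = 3: (47 + 43 + 26)/116 = 116/116 = 1

Summary (fraction, with percent):

explained: PC1 0.4052 (40.52%), PC2 0.3707 (37.07%), PC3 0.2241 (22.41%);  cumulative: 0.4052, 0.7759, 1


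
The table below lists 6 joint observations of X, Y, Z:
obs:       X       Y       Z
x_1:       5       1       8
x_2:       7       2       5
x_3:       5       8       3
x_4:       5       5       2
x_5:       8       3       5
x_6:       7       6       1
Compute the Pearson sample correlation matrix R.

Step 1 — column means:
  mean(X) = (5 + 7 + 5 + 5 + 8 + 7) / 6 = 37/6 = 6.1667
  mean(Y) = (1 + 2 + 8 + 5 + 3 + 6) / 6 = 25/6 = 4.1667
  mean(Z) = (8 + 5 + 3 + 2 + 5 + 1) / 6 = 24/6 = 4

Step 2 — sample variances and covariances s[i,j] = (1/(n-1)) · Σ_k (x_{k,i} - mean_i) · (x_{k,j} - mean_j), with n-1 = 5:
  s[X,X] = ((-1.1667)·(-1.1667) + (0.8333)·(0.8333) + (-1.1667)·(-1.1667) + (-1.1667)·(-1.1667) + (1.8333)·(1.8333) + (0.8333)·(0.8333)) / 5 = 8.8333/5 = 1.7667
  s[X,Y] = ((-1.1667)·(-3.1667) + (0.8333)·(-2.1667) + (-1.1667)·(3.8333) + (-1.1667)·(0.8333) + (1.8333)·(-1.1667) + (0.8333)·(1.8333)) / 5 = -4.1667/5 = -0.8333
  s[X,Z] = ((-1.1667)·(4) + (0.8333)·(1) + (-1.1667)·(-1) + (-1.1667)·(-2) + (1.8333)·(1) + (0.8333)·(-3)) / 5 = -1/5 = -0.2
  s[Y,Y] = ((-3.1667)·(-3.1667) + (-2.1667)·(-2.1667) + (3.8333)·(3.8333) + (0.8333)·(0.8333) + (-1.1667)·(-1.1667) + (1.8333)·(1.8333)) / 5 = 34.8333/5 = 6.9667
  s[Y,Z] = ((-3.1667)·(4) + (-2.1667)·(1) + (3.8333)·(-1) + (0.8333)·(-2) + (-1.1667)·(1) + (1.8333)·(-3)) / 5 = -27/5 = -5.4
  s[Z,Z] = ((4)·(4) + (1)·(1) + (-1)·(-1) + (-2)·(-2) + (1)·(1) + (-3)·(-3)) / 5 = 32/5 = 6.4
  Sample standard deviations s_i = √(s[i,i]):
  s(X) = √(1.7667) = 1.3292
  s(Y) = √(6.9667) = 2.6394
  s(Z) = √(6.4) = 2.5298

Step 3 — r_{ij} = s_{ij} / (s_i · s_j):
  r[X,X] = 1 (diagonal).
  r[X,Y] = -0.8333 / (1.3292 · 2.6394) = -0.8333 / 3.5082 = -0.2375
  r[X,Z] = -0.2 / (1.3292 · 2.5298) = -0.2 / 3.3625 = -0.0595
  r[Y,Y] = 1 (diagonal).
  r[Y,Z] = -5.4 / (2.6394 · 2.5298) = -5.4 / 6.6773 = -0.8087
  r[Z,Z] = 1 (diagonal).

R is symmetric with unit diagonal. Assembling:

R = [[1, -0.2375, -0.0595],
 [-0.2375, 1, -0.8087],
 [-0.0595, -0.8087, 1]]


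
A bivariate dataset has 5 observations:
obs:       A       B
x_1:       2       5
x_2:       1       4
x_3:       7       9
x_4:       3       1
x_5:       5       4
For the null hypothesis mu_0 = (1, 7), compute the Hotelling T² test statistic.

Step 1 — sample mean vector:
  mean(A) = (2 + 1 + 7 + 3 + 5) / 5 = 18/5 = 3.6
  mean(B) = (5 + 4 + 9 + 1 + 4) / 5 = 23/5 = 4.6
  x̄ = (3.6, 4.6),  deviation x̄ - mu_0 = (3.6, 4.6) - (1, 7) = (2.6, -2.4).

Step 2 — sample covariance matrix, S[i,j] = (1/(n-1)) · Σ_k (x_{k,i} - mean_i) · (x_{k,j} - mean_j), divisor n-1 = 4:
  S[A,A] = ((-1.6)·(-1.6) + (-2.6)·(-2.6) + (3.4)·(3.4) + (-0.6)·(-0.6) + (1.4)·(1.4)) / 4 = 23.2/4 = 5.8
  S[A,B] = ((-1.6)·(0.4) + (-2.6)·(-0.6) + (3.4)·(4.4) + (-0.6)·(-3.6) + (1.4)·(-0.6)) / 4 = 17.2/4 = 4.3
  S[B,B] = ((0.4)·(0.4) + (-0.6)·(-0.6) + (4.4)·(4.4) + (-3.6)·(-3.6) + (-0.6)·(-0.6)) / 4 = 33.2/4 = 8.3
  S = [[5.8, 4.3],
 [4.3, 8.3]].

Step 3 — invert S. det(S) = 5.8·8.3 - (4.3)² = 29.65.
  S^{-1} = (1/det) · [[d, -b], [-b, a]] = [[0.2799, -0.145],
 [-0.145, 0.1956]].

Step 4 — quadratic form (x̄ - mu_0)^T · S^{-1} · (x̄ - mu_0):
  S^{-1} · (x̄ - mu_0) = (1.0759, -0.8465),
  (x̄ - mu_0)^T · [...] = (2.6)·(1.0759) + (-2.4)·(-0.8465) = 4.829.

Step 5 — scale by n: T² = 5 · 4.829 = 24.145.

T² ≈ 24.145


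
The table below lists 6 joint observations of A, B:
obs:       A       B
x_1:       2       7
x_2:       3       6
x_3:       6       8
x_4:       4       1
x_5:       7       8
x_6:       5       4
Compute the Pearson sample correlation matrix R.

Step 1 — column means:
  mean(A) = (2 + 3 + 6 + 4 + 7 + 5) / 6 = 27/6 = 4.5
  mean(B) = (7 + 6 + 8 + 1 + 8 + 4) / 6 = 34/6 = 5.6667

Step 2 — sample variances and covariances s[i,j] = (1/(n-1)) · Σ_k (x_{k,i} - mean_i) · (x_{k,j} - mean_j), with n-1 = 5:
  s[A,A] = ((-2.5)·(-2.5) + (-1.5)·(-1.5) + (1.5)·(1.5) + (-0.5)·(-0.5) + (2.5)·(2.5) + (0.5)·(0.5)) / 5 = 17.5/5 = 3.5
  s[A,B] = ((-2.5)·(1.3333) + (-1.5)·(0.3333) + (1.5)·(2.3333) + (-0.5)·(-4.6667) + (2.5)·(2.3333) + (0.5)·(-1.6667)) / 5 = 7/5 = 1.4
  s[B,B] = ((1.3333)·(1.3333) + (0.3333)·(0.3333) + (2.3333)·(2.3333) + (-4.6667)·(-4.6667) + (2.3333)·(2.3333) + (-1.6667)·(-1.6667)) / 5 = 37.3333/5 = 7.4667
  Sample standard deviations s_i = √(s[i,i]):
  s(A) = √(3.5) = 1.8708
  s(B) = √(7.4667) = 2.7325

Step 3 — r_{ij} = s_{ij} / (s_i · s_j):
  r[A,A] = 1 (diagonal).
  r[A,B] = 1.4 / (1.8708 · 2.7325) = 1.4 / 5.1121 = 0.2739
  r[B,B] = 1 (diagonal).

R is symmetric with unit diagonal. Assembling:

R = [[1, 0.2739],
 [0.2739, 1]]


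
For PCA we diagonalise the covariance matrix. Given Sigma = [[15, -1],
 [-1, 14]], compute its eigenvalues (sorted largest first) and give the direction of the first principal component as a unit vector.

Step 1 — characteristic polynomial of 2×2 Sigma:
  det(Sigma - λI) = λ² - trace · λ + det = 0.
  trace = 15 + 14 = 29, det = 15·14 - (-1)² = 209.
Step 2 — discriminant:
  Δ = trace² - 4·det = 841 - 836 = 5.
Step 3 — eigenvalues:
  λ = (trace ± √Δ)/2 = (29 ± 2.2361)/2,
  λ_1 = 15.618,  λ_2 = 13.382.

Step 4 — unit eigenvector for λ_1: solve (Sigma - λ_1 I)v = 0. First row:
  (15 - 15.618)·v_x + (-1)·v_y = 0, i.e. (-0.618)·v_x + (-1)·v_y = 0,
  so v ∝ (b, λ_1 - a) = (-1, 0.618); multiply by -1 so the first entry is positive: u = (1, -0.618).
  ||u|| = √((1)² + (-0.618)²) = √(1.382) ≈ 1.1756,
  v_1 = u/||u|| ≈ (0.8507, -0.5257) (||v_1|| = 1).

λ_1 = 15.618,  λ_2 = 13.382;  v_1 ≈ (0.8507, -0.5257)


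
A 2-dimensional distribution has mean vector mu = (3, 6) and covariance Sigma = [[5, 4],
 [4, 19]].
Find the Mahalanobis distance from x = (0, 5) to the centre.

Step 1 — centre the observation: (x - mu) = (-3, -1).

Step 2 — invert Sigma. det(Sigma) = 5·19 - (4)² = 79.
  Sigma^{-1} = (1/det) · [[d, -b], [-b, a]] = [[0.2405, -0.0506],
 [-0.0506, 0.0633]].

Step 3 — form the quadratic (x - mu)^T · Sigma^{-1} · (x - mu):
  Sigma^{-1} · (x - mu) = (-0.6709, 0.0886).
  (x - mu)^T · [Sigma^{-1} · (x - mu)] = (-3)·(-0.6709) + (-1)·(0.0886) = 1.9241.

Step 4 — take square root: d = √(1.9241) ≈ 1.3871.

d(x, mu) = √(1.9241) ≈ 1.3871


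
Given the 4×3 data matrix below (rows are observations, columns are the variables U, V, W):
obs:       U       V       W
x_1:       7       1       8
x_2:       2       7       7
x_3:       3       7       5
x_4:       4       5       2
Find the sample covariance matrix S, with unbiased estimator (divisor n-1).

Step 1 — column means:
  mean(U) = (7 + 2 + 3 + 4) / 4 = 16/4 = 4
  mean(V) = (1 + 7 + 7 + 5) / 4 = 20/4 = 5
  mean(W) = (8 + 7 + 5 + 2) / 4 = 22/4 = 5.5

Step 2 — sample covariance S[i,j] = (1/(n-1)) · Σ_k (x_{k,i} - mean_i) · (x_{k,j} - mean_j), with n-1 = 3.
  S[U,U] = ((3)·(3) + (-2)·(-2) + (-1)·(-1) + (0)·(0)) / 3 = 14/3 = 4.6667
  S[U,V] = ((3)·(-4) + (-2)·(2) + (-1)·(2) + (0)·(0)) / 3 = -18/3 = -6
  S[U,W] = ((3)·(2.5) + (-2)·(1.5) + (-1)·(-0.5) + (0)·(-3.5)) / 3 = 5/3 = 1.6667
  S[V,V] = ((-4)·(-4) + (2)·(2) + (2)·(2) + (0)·(0)) / 3 = 24/3 = 8
  S[V,W] = ((-4)·(2.5) + (2)·(1.5) + (2)·(-0.5) + (0)·(-3.5)) / 3 = -8/3 = -2.6667
  S[W,W] = ((2.5)·(2.5) + (1.5)·(1.5) + (-0.5)·(-0.5) + (-3.5)·(-3.5)) / 3 = 21/3 = 7

S is symmetric (S[j,i] = S[i,j]). Assembling:

S = [[4.6667, -6, 1.6667],
 [-6, 8, -2.6667],
 [1.6667, -2.6667, 7]]


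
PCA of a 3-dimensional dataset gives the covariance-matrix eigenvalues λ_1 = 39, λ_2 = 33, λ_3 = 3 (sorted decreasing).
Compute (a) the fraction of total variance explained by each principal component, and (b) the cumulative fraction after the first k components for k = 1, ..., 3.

Step 1 — total variance = trace(Sigma) = Σ λ_i = 39 + 33 + 3 = 75.

Step 2 — fraction explained by component i = λ_i / Σ λ:
  PC1: 39/75 = 0.52
  PC2: 33/75 = 0.44
  PC3: 3/75 = 0.04

Step 3 — cumulative fraction after k components = (λ_1 + ... + λ_k) / Σ λ:
  k = 1: 39/75 = 0.52
  k = 2: (39 + 33)/75 = 72/75 = 0.96
  k = 3: (39 + 33 + 3)/75 = 75/75 = 1

Summary (fraction, with percent):

explained: PC1 0.52 (52%), PC2 0.44 (44%), PC3 0.04 (4%);  cumulative: 0.52, 0.96, 1


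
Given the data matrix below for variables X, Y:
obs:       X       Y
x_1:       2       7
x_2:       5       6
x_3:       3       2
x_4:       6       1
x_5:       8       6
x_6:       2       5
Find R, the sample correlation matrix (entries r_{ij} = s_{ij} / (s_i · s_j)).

Step 1 — column means:
  mean(X) = (2 + 5 + 3 + 6 + 8 + 2) / 6 = 26/6 = 4.3333
  mean(Y) = (7 + 6 + 2 + 1 + 6 + 5) / 6 = 27/6 = 4.5

Step 2 — sample variances and covariances s[i,j] = (1/(n-1)) · Σ_k (x_{k,i} - mean_i) · (x_{k,j} - mean_j), with n-1 = 5:
  s[X,X] = ((-2.3333)·(-2.3333) + (0.6667)·(0.6667) + (-1.3333)·(-1.3333) + (1.6667)·(1.6667) + (3.6667)·(3.6667) + (-2.3333)·(-2.3333)) / 5 = 29.3333/5 = 5.8667
  s[X,Y] = ((-2.3333)·(2.5) + (0.6667)·(1.5) + (-1.3333)·(-2.5) + (1.6667)·(-3.5) + (3.6667)·(1.5) + (-2.3333)·(0.5)) / 5 = -3/5 = -0.6
  s[Y,Y] = ((2.5)·(2.5) + (1.5)·(1.5) + (-2.5)·(-2.5) + (-3.5)·(-3.5) + (1.5)·(1.5) + (0.5)·(0.5)) / 5 = 29.5/5 = 5.9
  Sample standard deviations s_i = √(s[i,i]):
  s(X) = √(5.8667) = 2.4221
  s(Y) = √(5.9) = 2.429

Step 3 — r_{ij} = s_{ij} / (s_i · s_j):
  r[X,X] = 1 (diagonal).
  r[X,Y] = -0.6 / (2.4221 · 2.429) = -0.6 / 5.8833 = -0.102
  r[Y,Y] = 1 (diagonal).

R is symmetric with unit diagonal. Assembling:

R = [[1, -0.102],
 [-0.102, 1]]


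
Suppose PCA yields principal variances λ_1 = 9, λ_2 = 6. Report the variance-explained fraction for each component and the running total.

Step 1 — total variance = trace(Sigma) = Σ λ_i = 9 + 6 = 15.

Step 2 — fraction explained by component i = λ_i / Σ λ:
  PC1: 9/15 = 0.6
  PC2: 6/15 = 0.4

Step 3 — cumulative fraction after k components = (λ_1 + ... + λ_k) / Σ λ:
  k = 1: 9/15 = 0.6
  k = 2: (9 + 6)/15 = 15/15 = 1

Summary (fraction, with percent):

explained: PC1 0.6 (60%), PC2 0.4 (40%);  cumulative: 0.6, 1


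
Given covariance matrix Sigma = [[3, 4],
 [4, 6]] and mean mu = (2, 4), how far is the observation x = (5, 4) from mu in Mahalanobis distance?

Step 1 — centre the observation: (x - mu) = (3, 0).

Step 2 — invert Sigma. det(Sigma) = 3·6 - (4)² = 2.
  Sigma^{-1} = (1/det) · [[d, -b], [-b, a]] = [[3, -2],
 [-2, 1.5]].

Step 3 — form the quadratic (x - mu)^T · Sigma^{-1} · (x - mu):
  Sigma^{-1} · (x - mu) = (9, -6).
  (x - mu)^T · [Sigma^{-1} · (x - mu)] = (3)·(9) + (0)·(-6) = 27.

Step 4 — take square root: d = √(27) ≈ 5.1962.

d(x, mu) = √(27) ≈ 5.1962


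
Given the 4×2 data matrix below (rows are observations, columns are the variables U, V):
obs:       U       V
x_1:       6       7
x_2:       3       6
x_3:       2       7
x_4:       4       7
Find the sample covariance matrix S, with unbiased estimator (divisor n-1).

Step 1 — column means:
  mean(U) = (6 + 3 + 2 + 4) / 4 = 15/4 = 3.75
  mean(V) = (7 + 6 + 7 + 7) / 4 = 27/4 = 6.75

Step 2 — sample covariance S[i,j] = (1/(n-1)) · Σ_k (x_{k,i} - mean_i) · (x_{k,j} - mean_j), with n-1 = 3.
  S[U,U] = ((2.25)·(2.25) + (-0.75)·(-0.75) + (-1.75)·(-1.75) + (0.25)·(0.25)) / 3 = 8.75/3 = 2.9167
  S[U,V] = ((2.25)·(0.25) + (-0.75)·(-0.75) + (-1.75)·(0.25) + (0.25)·(0.25)) / 3 = 0.75/3 = 0.25
  S[V,V] = ((0.25)·(0.25) + (-0.75)·(-0.75) + (0.25)·(0.25) + (0.25)·(0.25)) / 3 = 0.75/3 = 0.25

S is symmetric (S[j,i] = S[i,j]). Assembling:

S = [[2.9167, 0.25],
 [0.25, 0.25]]


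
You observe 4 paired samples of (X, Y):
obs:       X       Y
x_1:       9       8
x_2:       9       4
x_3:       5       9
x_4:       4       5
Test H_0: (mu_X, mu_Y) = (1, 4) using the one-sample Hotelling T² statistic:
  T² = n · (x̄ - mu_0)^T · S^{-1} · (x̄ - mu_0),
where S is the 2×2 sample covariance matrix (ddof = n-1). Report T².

Step 1 — sample mean vector:
  mean(X) = (9 + 9 + 5 + 4) / 4 = 27/4 = 6.75
  mean(Y) = (8 + 4 + 9 + 5) / 4 = 26/4 = 6.5
  x̄ = (6.75, 6.5),  deviation x̄ - mu_0 = (6.75, 6.5) - (1, 4) = (5.75, 2.5).

Step 2 — sample covariance matrix, S[i,j] = (1/(n-1)) · Σ_k (x_{k,i} - mean_i) · (x_{k,j} - mean_j), divisor n-1 = 3:
  S[X,X] = ((2.25)·(2.25) + (2.25)·(2.25) + (-1.75)·(-1.75) + (-2.75)·(-2.75)) / 3 = 20.75/3 = 6.9167
  S[X,Y] = ((2.25)·(1.5) + (2.25)·(-2.5) + (-1.75)·(2.5) + (-2.75)·(-1.5)) / 3 = -2.5/3 = -0.8333
  S[Y,Y] = ((1.5)·(1.5) + (-2.5)·(-2.5) + (2.5)·(2.5) + (-1.5)·(-1.5)) / 3 = 17/3 = 5.6667
  S = [[6.9167, -0.8333],
 [-0.8333, 5.6667]].

Step 3 — invert S. det(S) = 6.9167·5.6667 - (-0.8333)² = 38.5.
  S^{-1} = (1/det) · [[d, -b], [-b, a]] = [[0.1472, 0.0216],
 [0.0216, 0.1797]].

Step 4 — quadratic form (x̄ - mu_0)^T · S^{-1} · (x̄ - mu_0):
  S^{-1} · (x̄ - mu_0) = (0.9004, 0.5736),
  (x̄ - mu_0)^T · [...] = (5.75)·(0.9004) + (2.5)·(0.5736) = 6.6115.

Step 5 — scale by n: T² = 4 · 6.6115 = 26.4459.

T² ≈ 26.4459


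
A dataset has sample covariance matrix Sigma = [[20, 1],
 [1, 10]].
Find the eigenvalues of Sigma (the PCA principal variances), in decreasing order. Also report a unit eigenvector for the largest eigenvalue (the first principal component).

Step 1 — characteristic polynomial of 2×2 Sigma:
  det(Sigma - λI) = λ² - trace · λ + det = 0.
  trace = 20 + 10 = 30, det = 20·10 - (1)² = 199.
Step 2 — discriminant:
  Δ = trace² - 4·det = 900 - 796 = 104.
Step 3 — eigenvalues:
  λ = (trace ± √Δ)/2 = (30 ± 10.198)/2,
  λ_1 = 20.099,  λ_2 = 9.901.

Step 4 — unit eigenvector for λ_1: solve (Sigma - λ_1 I)v = 0. First row:
  (20 - 20.099)·v_x + (1)·v_y = 0, i.e. (-0.099)·v_x + (1)·v_y = 0,
  so v ∝ (b, λ_1 - a) = (1, 0.099) = u.
  ||u|| = √((1)² + (0.099)²) = √(1.0098) ≈ 1.0049,
  v_1 = u/||u|| ≈ (0.9951, 0.0985) (||v_1|| = 1).

λ_1 = 20.099,  λ_2 = 9.901;  v_1 ≈ (0.9951, 0.0985)


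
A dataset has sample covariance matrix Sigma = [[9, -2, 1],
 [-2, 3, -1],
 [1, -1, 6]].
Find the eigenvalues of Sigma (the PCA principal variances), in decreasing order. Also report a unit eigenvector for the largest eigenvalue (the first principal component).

Step 1 — characteristic polynomial p(λ) = det(λI - Sigma) = λ³ - tr·λ² + c_1·λ - det, where tr = trace, c_1 = sum of the principal 2×2 minors, det = det(Sigma):
  tr = 9 + 3 + 6 = 18,
  c_1 = (9·3 - (-2)²) + (9·6 - (1)²) + (3·6 - (-1)²) = 23 + 53 + 17 = 93,
  det = 9·(3·6 - (-1)²) - (-2)·((-2)·6 - (-1)·(1)) + (1)·((-2)·(-1) - 3·(1)) = 9·(17) - (-2)·(-11) + (1)·(-1) = 130.
  So p(λ) = λ³ - 18λ² + 93λ - 130.
Step 2 — look for an integer root (rational root theorem: any rational root is an integer divisor of 130). Testing λ = 10:
  p(10) = 1000 - 1800 + 930 - 130 = 0  ✓
  Dividing out (λ - 10): p(λ) = (λ - 10)(λ² - 8λ + 13).
Step 3 — remaining eigenvalues from the quadratic λ² - 8λ + 13 = 0:
  Δ = 8² - 4·13 = 64 - 52 = 12,  λ = (8 ± √12)/2 = (8 ± 3.4641)/2 ≈ 5.7321 or 2.2679.
  Sorted: λ_1 = 10,  λ_2 = 5.7321,  λ_3 = 2.2679  (check: sum = 18 = tr ✓).

Step 4 — unit eigenvector for λ_1 = 10: v spans the null space of (Sigma - λ_1 I), whose rows are
  r_1 = (-1, -2, 1),  r_2 = (-2, -7, -1),  r_3 = (1, -1, -4).
  v is orthogonal to every row, so take v ∝ r_1 × r_2 = ((-2)·(-1) - (1)·(-7), (1)·(-2) - (-1)·(-1), (-1)·(-7) - (-2)·(-2)) = (9, -3, 3).
  Rescale (divide by 3): u = (3, -1, 1).
  ||u|| = √((3)² + (-1)² + (1)²) = √(11) ≈ 3.3166,  v_1 = u/||u|| ≈ (0.9045, -0.3015, 0.3015) (||v_1|| = 1).

λ_1 = 10,  λ_2 = 5.7321,  λ_3 = 2.2679;  v_1 ≈ (0.9045, -0.3015, 0.3015)
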